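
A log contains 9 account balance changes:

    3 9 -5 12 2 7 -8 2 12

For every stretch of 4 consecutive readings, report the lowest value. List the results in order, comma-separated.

3 9 -5 12 → min -5
9 -5 12 2 → min -5
-5 12 2 7 → min -5
12 2 7 -8 → min -8
2 7 -8 2 → min -8
7 -8 2 12 → min -8

-5, -5, -5, -8, -8, -8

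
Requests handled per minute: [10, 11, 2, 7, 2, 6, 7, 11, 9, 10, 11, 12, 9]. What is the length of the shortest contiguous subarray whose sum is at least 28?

add 10: running sum 10 < 28
add 11: running sum 21 < 28
add 2: running sum 23 < 28
end 3: [10, 11, 2, 7] sum 30, len 4
end 4: [10, 11, 2, 7, 2] sum 32, len 5
end 5: [11, 2, 7, 2, 6] sum 28, len 5
end 6: [11, 2, 7, 2, 6, 7] sum 35, len 6
end 7: [7, 2, 6, 7, 11] sum 33, len 5
end 8: [6, 7, 11, 9] sum 33, len 4
end 9: [11, 9, 10] sum 30, len 3
end 10: [9, 10, 11] sum 30, len 3
end 11: [10, 11, 12] sum 33, len 3
end 12: [11, 12, 9] sum 32, len 3
Shortest qualifying length: 3.

3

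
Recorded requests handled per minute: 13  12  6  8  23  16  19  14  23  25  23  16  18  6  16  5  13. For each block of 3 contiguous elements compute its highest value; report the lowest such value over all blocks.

12

13 12 6 → max 13
12 6 8 → max 12
6 8 23 → max 23
8 23 16 → max 23
23 16 19 → max 23
16 19 14 → max 19
19 14 23 → max 23
14 23 25 → max 25
23 25 23 → max 25
25 23 16 → max 25
23 16 18 → max 23
16 18 6 → max 18
18 6 16 → max 18
6 16 5 → max 16
16 5 13 → max 16
Lowest of these is 12.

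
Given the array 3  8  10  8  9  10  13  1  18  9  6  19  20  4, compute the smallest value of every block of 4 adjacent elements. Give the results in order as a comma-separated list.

[3, 8, 10, 8] → min 3
[8, 10, 8, 9] → min 8
[10, 8, 9, 10] → min 8
[8, 9, 10, 13] → min 8
[9, 10, 13, 1] → min 1
[10, 13, 1, 18] → min 1
[13, 1, 18, 9] → min 1
[1, 18, 9, 6] → min 1
[18, 9, 6, 19] → min 6
[9, 6, 19, 20] → min 6
[6, 19, 20, 4] → min 4

3, 8, 8, 8, 1, 1, 1, 1, 6, 6, 4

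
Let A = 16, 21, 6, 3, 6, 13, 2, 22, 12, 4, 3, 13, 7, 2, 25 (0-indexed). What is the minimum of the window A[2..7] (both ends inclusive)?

Elements at indices 2..7: 6, 3, 6, 13, 2, 22
min(6, 3, 6, 13, 2, 22) = 2

2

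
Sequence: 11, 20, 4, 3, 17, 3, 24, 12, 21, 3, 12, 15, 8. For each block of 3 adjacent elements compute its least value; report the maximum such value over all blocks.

12

Window mins for each of the 11 positions:
[11, 20, 4] → min 4
[20, 4, 3] → min 3
[4, 3, 17] → min 3
[3, 17, 3] → min 3
[17, 3, 24] → min 3
[3, 24, 12] → min 3
[24, 12, 21] → min 12
[12, 21, 3] → min 3
[21, 3, 12] → min 3
[3, 12, 15] → min 3
[12, 15, 8] → min 8
Maximum of these is 12.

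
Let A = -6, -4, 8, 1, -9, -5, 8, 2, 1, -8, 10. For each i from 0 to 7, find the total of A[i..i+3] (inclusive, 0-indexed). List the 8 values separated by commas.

[-6, -4, 8, 1] → sum -1
[-4, 8, 1, -9] → sum -4
[8, 1, -9, -5] → sum -5
[1, -9, -5, 8] → sum -5
[-9, -5, 8, 2] → sum -4
[-5, 8, 2, 1] → sum 6
[8, 2, 1, -8] → sum 3
[2, 1, -8, 10] → sum 5

-1, -4, -5, -5, -4, 6, 3, 5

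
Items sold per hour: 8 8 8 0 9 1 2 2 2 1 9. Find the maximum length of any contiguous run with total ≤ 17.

→ 8: sum 8, len 1
→ 8: sum 16, len 2
→ 8 (dropped 8): sum 16, len 2
→ 0: sum 16, len 3
→ 9 (dropped 8): sum 17, len 3
→ 1 (dropped 8): sum 10, len 3
→ 2: sum 12, len 4
→ 2: sum 14, len 5
→ 2: sum 16, len 6
→ 1: sum 17, len 7
→ 9 (dropped 0, 9): sum 17, len 6
Longest length seen: 7.

7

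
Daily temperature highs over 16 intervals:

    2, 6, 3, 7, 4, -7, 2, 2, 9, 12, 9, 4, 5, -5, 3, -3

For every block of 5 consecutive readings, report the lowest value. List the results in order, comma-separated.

2, -7, -7, -7, -7, -7, 2, 2, 4, -5, -5, -5

[2, 6, 3, 7, 4] → min 2
[6, 3, 7, 4, -7] → min -7
[3, 7, 4, -7, 2] → min -7
[7, 4, -7, 2, 2] → min -7
[4, -7, 2, 2, 9] → min -7
[-7, 2, 2, 9, 12] → min -7
[2, 2, 9, 12, 9] → min 2
[2, 9, 12, 9, 4] → min 2
[9, 12, 9, 4, 5] → min 4
[12, 9, 4, 5, -5] → min -5
[9, 4, 5, -5, 3] → min -5
[4, 5, -5, 3, -3] → min -5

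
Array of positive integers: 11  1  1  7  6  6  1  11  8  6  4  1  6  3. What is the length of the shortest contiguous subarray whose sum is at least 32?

5

add 11: running sum 11 < 32
add 1: running sum 12 < 32
add 1: running sum 13 < 32
add 7: running sum 20 < 32
add 6: running sum 26 < 32
add 6: shortest ending here [11, 1, 1, 7, 6, 6] sum 32, len 6
add 1: shortest ending here [11, 1, 1, 7, 6, 6, 1] sum 33, len 7
add 11: shortest ending here [1, 7, 6, 6, 1, 11] sum 32, len 6
add 8: shortest ending here [6, 6, 1, 11, 8] sum 32, len 5
add 6: shortest ending here [6, 1, 11, 8, 6] sum 32, len 5
add 4: shortest ending here [6, 1, 11, 8, 6, 4] sum 36, len 6
add 1: shortest ending here [6, 1, 11, 8, 6, 4, 1] sum 37, len 7
add 6: shortest ending here [11, 8, 6, 4, 1, 6] sum 36, len 6
add 3: shortest ending here [11, 8, 6, 4, 1, 6, 3] sum 39, len 7
Shortest qualifying length: 5.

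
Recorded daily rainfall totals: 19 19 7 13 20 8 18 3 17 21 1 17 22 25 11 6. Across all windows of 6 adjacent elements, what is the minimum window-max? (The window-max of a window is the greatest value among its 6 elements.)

20

Window maxs for each of the 11 positions:
[19, 19, 7, 13, 20, 8] → max 20
[19, 7, 13, 20, 8, 18] → max 20
[7, 13, 20, 8, 18, 3] → max 20
[13, 20, 8, 18, 3, 17] → max 20
[20, 8, 18, 3, 17, 21] → max 21
[8, 18, 3, 17, 21, 1] → max 21
[18, 3, 17, 21, 1, 17] → max 21
[3, 17, 21, 1, 17, 22] → max 22
[17, 21, 1, 17, 22, 25] → max 25
[21, 1, 17, 22, 25, 11] → max 25
[1, 17, 22, 25, 11, 6] → max 25
Minimum of these is 20.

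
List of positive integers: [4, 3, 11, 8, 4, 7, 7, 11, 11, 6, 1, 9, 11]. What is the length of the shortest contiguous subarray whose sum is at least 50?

Extend right; whenever the sum reaches 50, record the length and shrink from the left:
add 4: running sum 4 < 50
add 3: running sum 7 < 50
add 11: running sum 18 < 50
add 8: running sum 26 < 50
add 4: running sum 30 < 50
add 7: running sum 37 < 50
add 7: running sum 44 < 50
end 7: [3, 11, 8, 4, 7, 7, 11] sum 51, len 7
end 8: [11, 8, 4, 7, 7, 11, 11] sum 59, len 7
end 9: [8, 4, 7, 7, 11, 11, 6] sum 54, len 7
end 10: [8, 4, 7, 7, 11, 11, 6, 1] sum 55, len 8
end 11: [7, 7, 11, 11, 6, 1, 9] sum 52, len 7
end 12: [7, 11, 11, 6, 1, 9, 11] sum 56, len 7
Shortest qualifying length: 7.

7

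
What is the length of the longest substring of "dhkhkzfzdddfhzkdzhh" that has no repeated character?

5

[d] len 1
[d, h] len 2
[d, h, k] len 3
[k, h] len 2
[h, k] len 2
[h, k, z] len 3
[h, k, z, f] len 4
[f, z] len 2
[f, z, d] len 3
[d] len 1
[d] len 1
[d, f] len 2
[d, f, h] len 3
[d, f, h, z] len 4
[d, f, h, z, k] len 5
[f, h, z, k, d] len 5
[k, d, z] len 3
[k, d, z, h] len 4
[h] len 1
Longest all-distinct length: 5.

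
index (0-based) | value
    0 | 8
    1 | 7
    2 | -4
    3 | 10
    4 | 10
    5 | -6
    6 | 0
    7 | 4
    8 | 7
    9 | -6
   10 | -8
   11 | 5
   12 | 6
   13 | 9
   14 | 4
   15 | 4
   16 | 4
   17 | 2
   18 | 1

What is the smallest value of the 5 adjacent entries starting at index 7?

Elements at indices 7..11: 4, 7, -6, -8, 5
min(4, 7, -6, -8, 5) = -8

-8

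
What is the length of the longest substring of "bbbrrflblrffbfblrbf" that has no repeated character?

[b] len 1
[b] len 1
[b] len 1
[b, r] len 2
[r] len 1
[r, f] len 2
[r, f, l] len 3
[r, f, l, b] len 4
[b, l] len 2
[b, l, r] len 3
[b, l, r, f] len 4
[f] len 1
[f, b] len 2
[b, f] len 2
[f, b] len 2
[f, b, l] len 3
[f, b, l, r] len 4
[l, r, b] len 3
[l, r, b, f] len 4
Longest all-distinct length: 4.

4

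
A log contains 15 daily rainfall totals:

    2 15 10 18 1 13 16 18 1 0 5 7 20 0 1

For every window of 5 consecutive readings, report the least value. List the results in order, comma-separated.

1, 1, 1, 1, 1, 0, 0, 0, 0, 0, 0

(2, 15, 10, 18, 1) → min 1
(15, 10, 18, 1, 13) → min 1
(10, 18, 1, 13, 16) → min 1
(18, 1, 13, 16, 18) → min 1
(1, 13, 16, 18, 1) → min 1
(13, 16, 18, 1, 0) → min 0
(16, 18, 1, 0, 5) → min 0
(18, 1, 0, 5, 7) → min 0
(1, 0, 5, 7, 20) → min 0
(0, 5, 7, 20, 0) → min 0
(5, 7, 20, 0, 1) → min 0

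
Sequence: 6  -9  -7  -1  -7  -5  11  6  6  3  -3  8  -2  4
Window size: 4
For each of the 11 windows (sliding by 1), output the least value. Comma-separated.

-9, -9, -7, -7, -7, -5, 3, -3, -3, -3, -3

Sliding a size-4 window across the 14 values:
(6, -9, -7, -1) → min -9
(-9, -7, -1, -7) → min -9
(-7, -1, -7, -5) → min -7
(-1, -7, -5, 11) → min -7
(-7, -5, 11, 6) → min -7
(-5, 11, 6, 6) → min -5
(11, 6, 6, 3) → min 3
(6, 6, 3, -3) → min -3
(6, 3, -3, 8) → min -3
(3, -3, 8, -2) → min -3
(-3, 8, -2, 4) → min -3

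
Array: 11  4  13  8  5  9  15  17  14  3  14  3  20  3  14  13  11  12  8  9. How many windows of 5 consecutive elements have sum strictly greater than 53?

(11, 4, 13, 8, 5) → sum 41
(4, 13, 8, 5, 9) → sum 39
(13, 8, 5, 9, 15) → sum 50
(8, 5, 9, 15, 17) → sum 54  > 53 ✓
(5, 9, 15, 17, 14) → sum 60  > 53 ✓
(9, 15, 17, 14, 3) → sum 58  > 53 ✓
(15, 17, 14, 3, 14) → sum 63  > 53 ✓
(17, 14, 3, 14, 3) → sum 51
(14, 3, 14, 3, 20) → sum 54  > 53 ✓
(3, 14, 3, 20, 3) → sum 43
(14, 3, 20, 3, 14) → sum 54  > 53 ✓
(3, 20, 3, 14, 13) → sum 53
(20, 3, 14, 13, 11) → sum 61  > 53 ✓
(3, 14, 13, 11, 12) → sum 53
(14, 13, 11, 12, 8) → sum 58  > 53 ✓
(13, 11, 12, 8, 9) → sum 53
8 windows satisfy the condition.

8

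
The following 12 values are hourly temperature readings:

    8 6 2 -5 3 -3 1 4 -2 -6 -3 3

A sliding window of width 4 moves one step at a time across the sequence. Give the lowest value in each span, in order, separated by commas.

-5, -5, -5, -5, -3, -3, -6, -6, -6

8 6 2 -5 → min -5
6 2 -5 3 → min -5
2 -5 3 -3 → min -5
-5 3 -3 1 → min -5
3 -3 1 4 → min -3
-3 1 4 -2 → min -3
1 4 -2 -6 → min -6
4 -2 -6 -3 → min -6
-2 -6 -3 3 → min -6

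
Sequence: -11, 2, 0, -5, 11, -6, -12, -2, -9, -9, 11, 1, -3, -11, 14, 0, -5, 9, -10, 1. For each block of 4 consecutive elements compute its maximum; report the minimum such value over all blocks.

Each size-4 window and its max:
-11 2 0 -5 → max 2
2 0 -5 11 → max 11
0 -5 11 -6 → max 11
-5 11 -6 -12 → max 11
11 -6 -12 -2 → max 11
-6 -12 -2 -9 → max -2
-12 -2 -9 -9 → max -2
-2 -9 -9 11 → max 11
-9 -9 11 1 → max 11
-9 11 1 -3 → max 11
11 1 -3 -11 → max 11
1 -3 -11 14 → max 14
-3 -11 14 0 → max 14
-11 14 0 -5 → max 14
14 0 -5 9 → max 14
0 -5 9 -10 → max 9
-5 9 -10 1 → max 9
Minimum of these is -2.

-2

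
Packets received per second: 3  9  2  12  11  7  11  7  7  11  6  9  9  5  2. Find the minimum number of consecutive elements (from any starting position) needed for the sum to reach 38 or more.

4

add 3: running sum 3 < 38
add 9: running sum 12 < 38
add 2: running sum 14 < 38
add 12: running sum 26 < 38
add 11: running sum 37 < 38
add 7: shortest ending here [9, 2, 12, 11, 7] sum 41, len 5
add 11: shortest ending here [12, 11, 7, 11] sum 41, len 4
add 7: shortest ending here [12, 11, 7, 11, 7] sum 48, len 5
add 7: shortest ending here [11, 7, 11, 7, 7] sum 43, len 5
add 11: shortest ending here [7, 11, 7, 7, 11] sum 43, len 5
add 6: shortest ending here [11, 7, 7, 11, 6] sum 42, len 5
add 9: shortest ending here [7, 7, 11, 6, 9] sum 40, len 5
add 9: shortest ending here [7, 11, 6, 9, 9] sum 42, len 5
add 5: shortest ending here [11, 6, 9, 9, 5] sum 40, len 5
add 2: shortest ending here [11, 6, 9, 9, 5, 2] sum 42, len 6
Shortest qualifying length: 4.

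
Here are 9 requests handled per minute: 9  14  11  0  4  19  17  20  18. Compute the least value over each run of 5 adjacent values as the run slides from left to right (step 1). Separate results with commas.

[9, 14, 11, 0, 4] → min 0
[14, 11, 0, 4, 19] → min 0
[11, 0, 4, 19, 17] → min 0
[0, 4, 19, 17, 20] → min 0
[4, 19, 17, 20, 18] → min 4

0, 0, 0, 0, 4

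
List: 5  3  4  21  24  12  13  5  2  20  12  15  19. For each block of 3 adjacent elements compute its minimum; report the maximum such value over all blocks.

5 3 4 → min 3
3 4 21 → min 3
4 21 24 → min 4
21 24 12 → min 12
24 12 13 → min 12
12 13 5 → min 5
13 5 2 → min 2
5 2 20 → min 2
2 20 12 → min 2
20 12 15 → min 12
12 15 19 → min 12
Maximum of these is 12.

12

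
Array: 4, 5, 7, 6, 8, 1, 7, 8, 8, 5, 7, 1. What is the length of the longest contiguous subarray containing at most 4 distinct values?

[4] 1 distinct, len 1
[4, 5] 2 distinct, len 2
[4, 5, 7] 3 distinct, len 3
[4, 5, 7, 6] 4 distinct, len 4
[5, 7, 6, 8] 4 distinct, len 4
[7, 6, 8, 1] 4 distinct, len 4
[7, 6, 8, 1, 7] 4 distinct, len 5
[7, 6, 8, 1, 7, 8] 4 distinct, len 6
[7, 6, 8, 1, 7, 8, 8] 4 distinct, len 7
[8, 1, 7, 8, 8, 5] 4 distinct, len 6
[8, 1, 7, 8, 8, 5, 7] 4 distinct, len 7
[8, 1, 7, 8, 8, 5, 7, 1] 4 distinct, len 8
Longest length with ≤4 distinct: 8.

8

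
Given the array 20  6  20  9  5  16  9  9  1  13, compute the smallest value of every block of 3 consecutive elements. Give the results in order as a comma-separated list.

6, 6, 5, 5, 5, 9, 1, 1

(20, 6, 20) → min 6
(6, 20, 9) → min 6
(20, 9, 5) → min 5
(9, 5, 16) → min 5
(5, 16, 9) → min 5
(16, 9, 9) → min 9
(9, 9, 1) → min 1
(9, 1, 13) → min 1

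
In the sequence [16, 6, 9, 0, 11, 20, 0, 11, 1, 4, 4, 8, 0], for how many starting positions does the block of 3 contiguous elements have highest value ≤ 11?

16 6 9 → max 16
6 9 0 → max 9  ≤ 11 ✓
9 0 11 → max 11  ≤ 11 ✓
0 11 20 → max 20
11 20 0 → max 20
20 0 11 → max 20
0 11 1 → max 11  ≤ 11 ✓
11 1 4 → max 11  ≤ 11 ✓
1 4 4 → max 4  ≤ 11 ✓
4 4 8 → max 8  ≤ 11 ✓
4 8 0 → max 8  ≤ 11 ✓
7 windows satisfy the condition.

7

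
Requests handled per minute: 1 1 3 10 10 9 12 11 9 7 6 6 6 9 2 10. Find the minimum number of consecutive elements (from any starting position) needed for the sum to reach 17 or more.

2

add 1: running sum 1 < 17
add 1: running sum 2 < 17
add 3: running sum 5 < 17
add 10: running sum 15 < 17
add 10: shortest ending here [10, 10] sum 20, len 2
add 9: shortest ending here [10, 9] sum 19, len 2
add 12: shortest ending here [9, 12] sum 21, len 2
add 11: shortest ending here [12, 11] sum 23, len 2
add 9: shortest ending here [11, 9] sum 20, len 2
add 7: shortest ending here [11, 9, 7] sum 27, len 3
add 6: shortest ending here [9, 7, 6] sum 22, len 3
add 6: shortest ending here [7, 6, 6] sum 19, len 3
add 6: shortest ending here [6, 6, 6] sum 18, len 3
add 9: shortest ending here [6, 6, 9] sum 21, len 3
add 2: shortest ending here [6, 9, 2] sum 17, len 3
add 10: shortest ending here [9, 2, 10] sum 21, len 3
Shortest qualifying length: 2.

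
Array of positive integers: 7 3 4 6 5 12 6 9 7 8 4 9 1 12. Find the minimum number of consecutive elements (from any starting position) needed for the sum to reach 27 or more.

add 7: running sum 7 < 27
add 3: running sum 10 < 27
add 4: running sum 14 < 27
add 6: running sum 20 < 27
add 5: running sum 25 < 27
end 5: [4, 6, 5, 12] sum 27, len 4
end 6: [6, 5, 12, 6] sum 29, len 4
end 7: [12, 6, 9] sum 27, len 3
end 8: [12, 6, 9, 7] sum 34, len 4
end 9: [6, 9, 7, 8] sum 30, len 4
end 10: [9, 7, 8, 4] sum 28, len 4
end 11: [7, 8, 4, 9] sum 28, len 4
end 12: [7, 8, 4, 9, 1] sum 29, len 5
end 13: [8, 4, 9, 1, 12] sum 34, len 5
Shortest qualifying length: 3.

3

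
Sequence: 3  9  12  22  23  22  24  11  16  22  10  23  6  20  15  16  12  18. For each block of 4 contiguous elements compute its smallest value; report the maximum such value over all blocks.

22

[3, 9, 12, 22] → min 3
[9, 12, 22, 23] → min 9
[12, 22, 23, 22] → min 12
[22, 23, 22, 24] → min 22
[23, 22, 24, 11] → min 11
[22, 24, 11, 16] → min 11
[24, 11, 16, 22] → min 11
[11, 16, 22, 10] → min 10
[16, 22, 10, 23] → min 10
[22, 10, 23, 6] → min 6
[10, 23, 6, 20] → min 6
[23, 6, 20, 15] → min 6
[6, 20, 15, 16] → min 6
[20, 15, 16, 12] → min 12
[15, 16, 12, 18] → min 12
Maximum of these is 22.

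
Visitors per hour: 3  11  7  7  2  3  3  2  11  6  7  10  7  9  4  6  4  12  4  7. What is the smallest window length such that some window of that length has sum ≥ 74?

10

add 3: running sum 3 < 74
add 11: running sum 14 < 74
add 7: running sum 21 < 74
add 7: running sum 28 < 74
add 2: running sum 30 < 74
add 3: running sum 33 < 74
add 3: running sum 36 < 74
add 2: running sum 38 < 74
add 11: running sum 49 < 74
add 6: running sum 55 < 74
add 7: running sum 62 < 74
add 10: running sum 72 < 74
end 12: [11, 7, 7, 2, 3, 3, 2, 11, 6, 7, 10, 7] sum 76, len 12
end 13: [7, 7, 2, 3, 3, 2, 11, 6, 7, 10, 7, 9] sum 74, len 12
end 14: [7, 7, 2, 3, 3, 2, 11, 6, 7, 10, 7, 9, 4] sum 78, len 13
end 15: [7, 2, 3, 3, 2, 11, 6, 7, 10, 7, 9, 4, 6] sum 77, len 13
end 16: [2, 3, 3, 2, 11, 6, 7, 10, 7, 9, 4, 6, 4] sum 74, len 13
end 17: [11, 6, 7, 10, 7, 9, 4, 6, 4, 12] sum 76, len 10
end 18: [11, 6, 7, 10, 7, 9, 4, 6, 4, 12, 4] sum 80, len 11
end 19: [6, 7, 10, 7, 9, 4, 6, 4, 12, 4, 7] sum 76, len 11
Shortest qualifying length: 10.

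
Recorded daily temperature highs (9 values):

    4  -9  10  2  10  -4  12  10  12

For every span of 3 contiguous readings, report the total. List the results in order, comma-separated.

5, 3, 22, 8, 18, 18, 34

Sliding a size-3 window across the 9 values:
4 -9 10 → sum 5
-9 10 2 → sum 3
10 2 10 → sum 22
2 10 -4 → sum 8
10 -4 12 → sum 18
-4 12 10 → sum 18
12 10 12 → sum 34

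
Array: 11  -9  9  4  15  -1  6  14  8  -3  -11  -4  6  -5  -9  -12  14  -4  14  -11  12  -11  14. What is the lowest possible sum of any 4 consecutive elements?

-20

11 -9 9 4 → sum 15
-9 9 4 15 → sum 19
9 4 15 -1 → sum 27
4 15 -1 6 → sum 24
15 -1 6 14 → sum 34
-1 6 14 8 → sum 27
6 14 8 -3 → sum 25
14 8 -3 -11 → sum 8
8 -3 -11 -4 → sum -10
-3 -11 -4 6 → sum -12
-11 -4 6 -5 → sum -14
-4 6 -5 -9 → sum -12
6 -5 -9 -12 → sum -20
-5 -9 -12 14 → sum -12
-9 -12 14 -4 → sum -11
-12 14 -4 14 → sum 12
14 -4 14 -11 → sum 13
-4 14 -11 12 → sum 11
14 -11 12 -11 → sum 4
-11 12 -11 14 → sum 4
Lowest of these is -20.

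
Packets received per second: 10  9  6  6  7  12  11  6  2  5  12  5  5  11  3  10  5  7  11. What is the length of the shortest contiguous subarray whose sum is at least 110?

15

add 10: running sum 10 < 110
add 9: running sum 19 < 110
add 6: running sum 25 < 110
add 6: running sum 31 < 110
add 7: running sum 38 < 110
add 12: running sum 50 < 110
add 11: running sum 61 < 110
add 6: running sum 67 < 110
add 2: running sum 69 < 110
add 5: running sum 74 < 110
add 12: running sum 86 < 110
add 5: running sum 91 < 110
add 5: running sum 96 < 110
add 11: running sum 107 < 110
end 14: [10, 9, 6, 6, 7, 12, 11, 6, 2, 5, 12, 5, 5, 11, 3] sum 110, len 15
end 15: [9, 6, 6, 7, 12, 11, 6, 2, 5, 12, 5, 5, 11, 3, 10] sum 110, len 15
end 16: [9, 6, 6, 7, 12, 11, 6, 2, 5, 12, 5, 5, 11, 3, 10, 5] sum 115, len 16
end 17: [6, 6, 7, 12, 11, 6, 2, 5, 12, 5, 5, 11, 3, 10, 5, 7] sum 113, len 16
end 18: [7, 12, 11, 6, 2, 5, 12, 5, 5, 11, 3, 10, 5, 7, 11] sum 112, len 15
Shortest qualifying length: 15.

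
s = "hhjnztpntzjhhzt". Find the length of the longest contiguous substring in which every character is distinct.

[h] len 1
[h] len 1
[h, j] len 2
[h, j, n] len 3
[h, j, n, z] len 4
[h, j, n, z, t] len 5
[h, j, n, z, t, p] len 6
[z, t, p, n] len 4
[p, n, t] len 3
[p, n, t, z] len 4
[p, n, t, z, j] len 5
[p, n, t, z, j, h] len 6
[h] len 1
[h, z] len 2
[h, z, t] len 3
Longest all-distinct length: 6.

6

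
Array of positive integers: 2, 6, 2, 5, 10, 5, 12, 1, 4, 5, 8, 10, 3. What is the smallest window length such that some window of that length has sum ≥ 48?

8

add 2: running sum 2 < 48
add 6: running sum 8 < 48
add 2: running sum 10 < 48
add 5: running sum 15 < 48
add 10: running sum 25 < 48
add 5: running sum 30 < 48
add 12: running sum 42 < 48
add 1: running sum 43 < 48
add 4: running sum 47 < 48
end 9: [6, 2, 5, 10, 5, 12, 1, 4, 5] sum 50, len 9
end 10: [5, 10, 5, 12, 1, 4, 5, 8] sum 50, len 8
end 11: [10, 5, 12, 1, 4, 5, 8, 10] sum 55, len 8
end 12: [5, 12, 1, 4, 5, 8, 10, 3] sum 48, len 8
Shortest qualifying length: 8.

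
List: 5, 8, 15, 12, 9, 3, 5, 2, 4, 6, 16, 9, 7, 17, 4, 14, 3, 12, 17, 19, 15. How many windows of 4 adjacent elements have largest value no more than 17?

[5, 8, 15, 12] → max 15  ≤ 17 ✓
[8, 15, 12, 9] → max 15  ≤ 17 ✓
[15, 12, 9, 3] → max 15  ≤ 17 ✓
[12, 9, 3, 5] → max 12  ≤ 17 ✓
[9, 3, 5, 2] → max 9  ≤ 17 ✓
[3, 5, 2, 4] → max 5  ≤ 17 ✓
[5, 2, 4, 6] → max 6  ≤ 17 ✓
[2, 4, 6, 16] → max 16  ≤ 17 ✓
[4, 6, 16, 9] → max 16  ≤ 17 ✓
[6, 16, 9, 7] → max 16  ≤ 17 ✓
[16, 9, 7, 17] → max 17  ≤ 17 ✓
[9, 7, 17, 4] → max 17  ≤ 17 ✓
[7, 17, 4, 14] → max 17  ≤ 17 ✓
[17, 4, 14, 3] → max 17  ≤ 17 ✓
[4, 14, 3, 12] → max 14  ≤ 17 ✓
[14, 3, 12, 17] → max 17  ≤ 17 ✓
[3, 12, 17, 19] → max 19
[12, 17, 19, 15] → max 19
16 windows satisfy the condition.

16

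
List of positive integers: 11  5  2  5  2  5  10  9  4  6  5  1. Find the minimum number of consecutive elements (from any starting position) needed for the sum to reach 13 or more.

add 11: running sum 11 < 13
add 5: shortest ending here [11, 5] sum 16, len 2
add 2: shortest ending here [11, 5, 2] sum 18, len 3
add 5: shortest ending here [11, 5, 2, 5] sum 23, len 4
add 2: shortest ending here [5, 2, 5, 2] sum 14, len 4
add 5: shortest ending here [2, 5, 2, 5] sum 14, len 4
add 10: shortest ending here [5, 10] sum 15, len 2
add 9: shortest ending here [10, 9] sum 19, len 2
add 4: shortest ending here [9, 4] sum 13, len 2
add 6: shortest ending here [9, 4, 6] sum 19, len 3
add 5: shortest ending here [4, 6, 5] sum 15, len 3
add 1: shortest ending here [4, 6, 5, 1] sum 16, len 4
Shortest qualifying length: 2.

2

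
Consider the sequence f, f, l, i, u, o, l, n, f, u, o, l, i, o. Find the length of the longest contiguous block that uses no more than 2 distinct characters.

3

Extend right; when distinct count exceeds 2, shrink from the left:
add f: window [f] (1 distinct), len 1
add f: window [f, f] (1 distinct), len 2
add l: window [f, f, l] (2 distinct), len 3
add i: window [l, i] (2 distinct), len 2
add u: window [i, u] (2 distinct), len 2
add o: window [u, o] (2 distinct), len 2
add l: window [o, l] (2 distinct), len 2
add n: window [l, n] (2 distinct), len 2
add f: window [n, f] (2 distinct), len 2
add u: window [f, u] (2 distinct), len 2
add o: window [u, o] (2 distinct), len 2
add l: window [o, l] (2 distinct), len 2
add i: window [l, i] (2 distinct), len 2
add o: window [i, o] (2 distinct), len 2
Longest length with ≤2 distinct: 3.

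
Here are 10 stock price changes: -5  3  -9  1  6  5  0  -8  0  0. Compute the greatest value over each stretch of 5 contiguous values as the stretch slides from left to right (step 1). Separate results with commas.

6, 6, 6, 6, 6, 5

Sliding a size-5 window across the 10 values:
[-5, 3, -9, 1, 6] → max 6
[3, -9, 1, 6, 5] → max 6
[-9, 1, 6, 5, 0] → max 6
[1, 6, 5, 0, -8] → max 6
[6, 5, 0, -8, 0] → max 6
[5, 0, -8, 0, 0] → max 5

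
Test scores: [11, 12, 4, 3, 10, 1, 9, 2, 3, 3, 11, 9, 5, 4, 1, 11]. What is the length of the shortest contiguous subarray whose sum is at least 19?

add 11: running sum 11 < 19
end 1: [11, 12] sum 23, len 2
end 2: [11, 12, 4] sum 27, len 3
end 3: [12, 4, 3] sum 19, len 3
end 4: [12, 4, 3, 10] sum 29, len 4
end 5: [12, 4, 3, 10, 1] sum 30, len 5
end 6: [10, 1, 9] sum 20, len 3
end 7: [10, 1, 9, 2] sum 22, len 4
end 8: [10, 1, 9, 2, 3] sum 25, len 5
end 9: [10, 1, 9, 2, 3, 3] sum 28, len 6
end 10: [2, 3, 3, 11] sum 19, len 4
end 11: [11, 9] sum 20, len 2
end 12: [11, 9, 5] sum 25, len 3
end 13: [11, 9, 5, 4] sum 29, len 4
end 14: [9, 5, 4, 1] sum 19, len 4
end 15: [5, 4, 1, 11] sum 21, len 4
Shortest qualifying length: 2.

2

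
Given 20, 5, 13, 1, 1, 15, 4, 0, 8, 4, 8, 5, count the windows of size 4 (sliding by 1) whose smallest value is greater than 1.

[20, 5, 13, 1] → min 1
[5, 13, 1, 1] → min 1
[13, 1, 1, 15] → min 1
[1, 1, 15, 4] → min 1
[1, 15, 4, 0] → min 0
[15, 4, 0, 8] → min 0
[4, 0, 8, 4] → min 0
[0, 8, 4, 8] → min 0
[8, 4, 8, 5] → min 4  > 1 ✓
1 window satisfy the condition.

1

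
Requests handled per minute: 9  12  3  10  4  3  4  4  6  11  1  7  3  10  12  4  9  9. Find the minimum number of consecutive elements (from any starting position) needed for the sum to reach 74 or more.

add 9: running sum 9 < 74
add 12: running sum 21 < 74
add 3: running sum 24 < 74
add 10: running sum 34 < 74
add 4: running sum 38 < 74
add 3: running sum 41 < 74
add 4: running sum 45 < 74
add 4: running sum 49 < 74
add 6: running sum 55 < 74
add 11: running sum 66 < 74
add 1: running sum 67 < 74
end 11: [9, 12, 3, 10, 4, 3, 4, 4, 6, 11, 1, 7] sum 74, len 12
end 12: [9, 12, 3, 10, 4, 3, 4, 4, 6, 11, 1, 7, 3] sum 77, len 13
end 13: [12, 3, 10, 4, 3, 4, 4, 6, 11, 1, 7, 3, 10] sum 78, len 13
end 14: [10, 4, 3, 4, 4, 6, 11, 1, 7, 3, 10, 12] sum 75, len 12
end 15: [10, 4, 3, 4, 4, 6, 11, 1, 7, 3, 10, 12, 4] sum 79, len 13
end 16: [3, 4, 4, 6, 11, 1, 7, 3, 10, 12, 4, 9] sum 74, len 12
end 17: [4, 6, 11, 1, 7, 3, 10, 12, 4, 9, 9] sum 76, len 11
Shortest qualifying length: 11.

11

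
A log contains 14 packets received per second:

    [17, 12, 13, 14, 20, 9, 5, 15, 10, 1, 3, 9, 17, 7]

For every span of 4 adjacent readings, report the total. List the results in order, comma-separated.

56, 59, 56, 48, 49, 39, 31, 29, 23, 30, 36

(17, 12, 13, 14) → sum 56
(12, 13, 14, 20) → sum 59
(13, 14, 20, 9) → sum 56
(14, 20, 9, 5) → sum 48
(20, 9, 5, 15) → sum 49
(9, 5, 15, 10) → sum 39
(5, 15, 10, 1) → sum 31
(15, 10, 1, 3) → sum 29
(10, 1, 3, 9) → sum 23
(1, 3, 9, 17) → sum 30
(3, 9, 17, 7) → sum 36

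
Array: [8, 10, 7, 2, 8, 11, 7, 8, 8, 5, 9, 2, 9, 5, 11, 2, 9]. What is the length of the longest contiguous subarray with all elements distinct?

5

[8] len 1
[8, 10] len 2
[8, 10, 7] len 3
[8, 10, 7, 2] len 4
[10, 7, 2, 8] len 4
[10, 7, 2, 8, 11] len 5
[2, 8, 11, 7] len 4
[11, 7, 8] len 3
[8] len 1
[8, 5] len 2
[8, 5, 9] len 3
[8, 5, 9, 2] len 4
[2, 9] len 2
[2, 9, 5] len 3
[2, 9, 5, 11] len 4
[9, 5, 11, 2] len 4
[5, 11, 2, 9] len 4
Longest all-distinct length: 5.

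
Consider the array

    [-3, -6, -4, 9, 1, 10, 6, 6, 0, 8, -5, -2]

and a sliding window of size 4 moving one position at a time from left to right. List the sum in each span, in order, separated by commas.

-3 -6 -4 9 → sum -4
-6 -4 9 1 → sum 0
-4 9 1 10 → sum 16
9 1 10 6 → sum 26
1 10 6 6 → sum 23
10 6 6 0 → sum 22
6 6 0 8 → sum 20
6 0 8 -5 → sum 9
0 8 -5 -2 → sum 1

-4, 0, 16, 26, 23, 22, 20, 9, 1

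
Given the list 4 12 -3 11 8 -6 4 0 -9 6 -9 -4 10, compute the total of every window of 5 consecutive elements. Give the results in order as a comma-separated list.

32, 22, 14, 17, -3, -5, -8, -16, -6

4 12 -3 11 8 → sum 32
12 -3 11 8 -6 → sum 22
-3 11 8 -6 4 → sum 14
11 8 -6 4 0 → sum 17
8 -6 4 0 -9 → sum -3
-6 4 0 -9 6 → sum -5
4 0 -9 6 -9 → sum -8
0 -9 6 -9 -4 → sum -16
-9 6 -9 -4 10 → sum -6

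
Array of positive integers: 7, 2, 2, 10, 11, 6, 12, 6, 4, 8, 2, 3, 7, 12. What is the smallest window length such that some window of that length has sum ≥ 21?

2

Extend right; whenever the sum reaches 21, record the length and shrink from the left:
add 7: running sum 7 < 21
add 2: running sum 9 < 21
add 2: running sum 11 < 21
end 3: [7, 2, 2, 10] sum 21, len 4
end 4: [10, 11] sum 21, len 2
end 5: [10, 11, 6] sum 27, len 3
end 6: [11, 6, 12] sum 29, len 3
end 7: [6, 12, 6] sum 24, len 3
end 8: [12, 6, 4] sum 22, len 3
end 9: [12, 6, 4, 8] sum 30, len 4
end 10: [12, 6, 4, 8, 2] sum 32, len 5
end 11: [6, 4, 8, 2, 3] sum 23, len 5
end 12: [4, 8, 2, 3, 7] sum 24, len 5
end 13: [3, 7, 12] sum 22, len 3
Shortest qualifying length: 2.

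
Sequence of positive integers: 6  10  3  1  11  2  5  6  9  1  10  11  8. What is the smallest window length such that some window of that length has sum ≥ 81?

13

add 6: running sum 6 < 81
add 10: running sum 16 < 81
add 3: running sum 19 < 81
add 1: running sum 20 < 81
add 11: running sum 31 < 81
add 2: running sum 33 < 81
add 5: running sum 38 < 81
add 6: running sum 44 < 81
add 9: running sum 53 < 81
add 1: running sum 54 < 81
add 10: running sum 64 < 81
add 11: running sum 75 < 81
add 8: shortest ending here [6, 10, 3, 1, 11, 2, 5, 6, 9, 1, 10, 11, 8] sum 83, len 13
Shortest qualifying length: 13.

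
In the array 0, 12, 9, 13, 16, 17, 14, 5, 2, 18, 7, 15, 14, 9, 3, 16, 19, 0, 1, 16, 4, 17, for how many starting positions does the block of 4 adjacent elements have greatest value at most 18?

15

(0, 12, 9, 13) → max 13  ≤ 18 ✓
(12, 9, 13, 16) → max 16  ≤ 18 ✓
(9, 13, 16, 17) → max 17  ≤ 18 ✓
(13, 16, 17, 14) → max 17  ≤ 18 ✓
(16, 17, 14, 5) → max 17  ≤ 18 ✓
(17, 14, 5, 2) → max 17  ≤ 18 ✓
(14, 5, 2, 18) → max 18  ≤ 18 ✓
(5, 2, 18, 7) → max 18  ≤ 18 ✓
(2, 18, 7, 15) → max 18  ≤ 18 ✓
(18, 7, 15, 14) → max 18  ≤ 18 ✓
(7, 15, 14, 9) → max 15  ≤ 18 ✓
(15, 14, 9, 3) → max 15  ≤ 18 ✓
(14, 9, 3, 16) → max 16  ≤ 18 ✓
(9, 3, 16, 19) → max 19
(3, 16, 19, 0) → max 19
(16, 19, 0, 1) → max 19
(19, 0, 1, 16) → max 19
(0, 1, 16, 4) → max 16  ≤ 18 ✓
(1, 16, 4, 17) → max 17  ≤ 18 ✓
15 windows satisfy the condition.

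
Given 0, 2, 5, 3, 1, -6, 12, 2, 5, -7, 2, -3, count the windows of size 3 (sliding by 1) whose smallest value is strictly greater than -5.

4

0 2 5 → min 0  > -5 ✓
2 5 3 → min 2  > -5 ✓
5 3 1 → min 1  > -5 ✓
3 1 -6 → min -6
1 -6 12 → min -6
-6 12 2 → min -6
12 2 5 → min 2  > -5 ✓
2 5 -7 → min -7
5 -7 2 → min -7
-7 2 -3 → min -7
4 windows satisfy the condition.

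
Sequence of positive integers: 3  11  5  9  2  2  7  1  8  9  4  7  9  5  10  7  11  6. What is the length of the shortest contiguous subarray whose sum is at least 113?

17

Extend right; whenever the sum reaches 113, record the length and shrink from the left:
add 3: running sum 3 < 113
add 11: running sum 14 < 113
add 5: running sum 19 < 113
add 9: running sum 28 < 113
add 2: running sum 30 < 113
add 2: running sum 32 < 113
add 7: running sum 39 < 113
add 1: running sum 40 < 113
add 8: running sum 48 < 113
add 9: running sum 57 < 113
add 4: running sum 61 < 113
add 7: running sum 68 < 113
add 9: running sum 77 < 113
add 5: running sum 82 < 113
add 10: running sum 92 < 113
add 7: running sum 99 < 113
add 11: running sum 110 < 113
end 17: [11, 5, 9, 2, 2, 7, 1, 8, 9, 4, 7, 9, 5, 10, 7, 11, 6] sum 113, len 17
Shortest qualifying length: 17.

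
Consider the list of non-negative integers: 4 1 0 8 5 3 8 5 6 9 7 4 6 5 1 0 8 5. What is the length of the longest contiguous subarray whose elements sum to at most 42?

9

add 4: [4] sum 4, len 1
add 1: [4, 1] sum 5, len 2
add 0: [4, 1, 0] sum 5, len 3
add 8: [4, 1, 0, 8] sum 13, len 4
add 5: [4, 1, 0, 8, 5] sum 18, len 5
add 3: [4, 1, 0, 8, 5, 3] sum 21, len 6
add 8: [4, 1, 0, 8, 5, 3, 8] sum 29, len 7
add 5: [4, 1, 0, 8, 5, 3, 8, 5] sum 34, len 8
add 6: [4, 1, 0, 8, 5, 3, 8, 5, 6] sum 40, len 9
add 9: [5, 3, 8, 5, 6, 9] sum 36, len 6
add 7: [3, 8, 5, 6, 9, 7] sum 38, len 6
add 4: [3, 8, 5, 6, 9, 7, 4] sum 42, len 7
add 6: [5, 6, 9, 7, 4, 6] sum 37, len 6
add 5: [5, 6, 9, 7, 4, 6, 5] sum 42, len 7
add 1: [6, 9, 7, 4, 6, 5, 1] sum 38, len 7
add 0: [6, 9, 7, 4, 6, 5, 1, 0] sum 38, len 8
add 8: [9, 7, 4, 6, 5, 1, 0, 8] sum 40, len 8
add 5: [7, 4, 6, 5, 1, 0, 8, 5] sum 36, len 8
Longest length seen: 9.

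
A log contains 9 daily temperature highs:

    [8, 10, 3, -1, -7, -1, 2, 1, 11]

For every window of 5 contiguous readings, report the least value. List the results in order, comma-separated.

(8, 10, 3, -1, -7) → min -7
(10, 3, -1, -7, -1) → min -7
(3, -1, -7, -1, 2) → min -7
(-1, -7, -1, 2, 1) → min -7
(-7, -1, 2, 1, 11) → min -7

-7, -7, -7, -7, -7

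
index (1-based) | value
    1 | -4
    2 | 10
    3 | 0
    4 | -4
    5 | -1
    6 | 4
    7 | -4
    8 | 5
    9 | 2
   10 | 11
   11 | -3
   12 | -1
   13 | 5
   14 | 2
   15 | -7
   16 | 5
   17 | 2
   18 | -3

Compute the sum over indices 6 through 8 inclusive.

5

Elements at indices 6..8: 4, -4, 5
sum(4, -4, 5) = 5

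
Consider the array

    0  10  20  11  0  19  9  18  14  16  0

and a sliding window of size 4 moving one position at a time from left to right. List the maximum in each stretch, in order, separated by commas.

Sliding a size-4 window across the 11 values:
[0, 10, 20, 11] → max 20
[10, 20, 11, 0] → max 20
[20, 11, 0, 19] → max 20
[11, 0, 19, 9] → max 19
[0, 19, 9, 18] → max 19
[19, 9, 18, 14] → max 19
[9, 18, 14, 16] → max 18
[18, 14, 16, 0] → max 18

20, 20, 20, 19, 19, 19, 18, 18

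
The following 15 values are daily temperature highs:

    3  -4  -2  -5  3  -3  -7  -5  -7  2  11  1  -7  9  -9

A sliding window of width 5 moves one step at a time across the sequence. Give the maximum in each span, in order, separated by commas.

3, 3, 3, 3, 3, 2, 11, 11, 11, 11, 11

(3, -4, -2, -5, 3) → max 3
(-4, -2, -5, 3, -3) → max 3
(-2, -5, 3, -3, -7) → max 3
(-5, 3, -3, -7, -5) → max 3
(3, -3, -7, -5, -7) → max 3
(-3, -7, -5, -7, 2) → max 2
(-7, -5, -7, 2, 11) → max 11
(-5, -7, 2, 11, 1) → max 11
(-7, 2, 11, 1, -7) → max 11
(2, 11, 1, -7, 9) → max 11
(11, 1, -7, 9, -9) → max 11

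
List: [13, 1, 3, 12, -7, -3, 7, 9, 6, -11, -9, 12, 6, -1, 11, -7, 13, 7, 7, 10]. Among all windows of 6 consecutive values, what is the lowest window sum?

-1

[13, 1, 3, 12, -7, -3] → sum 19
[1, 3, 12, -7, -3, 7] → sum 13
[3, 12, -7, -3, 7, 9] → sum 21
[12, -7, -3, 7, 9, 6] → sum 24
[-7, -3, 7, 9, 6, -11] → sum 1
[-3, 7, 9, 6, -11, -9] → sum -1
[7, 9, 6, -11, -9, 12] → sum 14
[9, 6, -11, -9, 12, 6] → sum 13
[6, -11, -9, 12, 6, -1] → sum 3
[-11, -9, 12, 6, -1, 11] → sum 8
[-9, 12, 6, -1, 11, -7] → sum 12
[12, 6, -1, 11, -7, 13] → sum 34
[6, -1, 11, -7, 13, 7] → sum 29
[-1, 11, -7, 13, 7, 7] → sum 30
[11, -7, 13, 7, 7, 10] → sum 41
Lowest of these is -1.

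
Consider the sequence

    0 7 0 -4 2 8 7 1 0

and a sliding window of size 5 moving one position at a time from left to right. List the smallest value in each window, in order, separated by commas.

-4, -4, -4, -4, 0

Sliding a size-5 window across the 9 values:
(0, 7, 0, -4, 2) → min -4
(7, 0, -4, 2, 8) → min -4
(0, -4, 2, 8, 7) → min -4
(-4, 2, 8, 7, 1) → min -4
(2, 8, 7, 1, 0) → min 0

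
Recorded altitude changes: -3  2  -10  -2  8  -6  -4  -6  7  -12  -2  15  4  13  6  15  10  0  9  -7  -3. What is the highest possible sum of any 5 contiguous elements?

Each size-5 window and its sum:
[-3, 2, -10, -2, 8] → sum -5
[2, -10, -2, 8, -6] → sum -8
[-10, -2, 8, -6, -4] → sum -14
[-2, 8, -6, -4, -6] → sum -10
[8, -6, -4, -6, 7] → sum -1
[-6, -4, -6, 7, -12] → sum -21
[-4, -6, 7, -12, -2] → sum -17
[-6, 7, -12, -2, 15] → sum 2
[7, -12, -2, 15, 4] → sum 12
[-12, -2, 15, 4, 13] → sum 18
[-2, 15, 4, 13, 6] → sum 36
[15, 4, 13, 6, 15] → sum 53
[4, 13, 6, 15, 10] → sum 48
[13, 6, 15, 10, 0] → sum 44
[6, 15, 10, 0, 9] → sum 40
[15, 10, 0, 9, -7] → sum 27
[10, 0, 9, -7, -3] → sum 9
Highest of these is 53.

53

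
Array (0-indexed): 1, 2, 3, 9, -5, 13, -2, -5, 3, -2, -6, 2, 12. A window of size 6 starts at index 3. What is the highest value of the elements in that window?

Elements at indices 3..8: 9, -5, 13, -2, -5, 3
max(9, -5, 13, -2, -5, 3) = 13

13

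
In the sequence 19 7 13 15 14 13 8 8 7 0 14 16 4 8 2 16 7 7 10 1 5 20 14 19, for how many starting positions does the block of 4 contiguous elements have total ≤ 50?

18

(19, 7, 13, 15) → sum 54
(7, 13, 15, 14) → sum 49  ≤ 50 ✓
(13, 15, 14, 13) → sum 55
(15, 14, 13, 8) → sum 50  ≤ 50 ✓
(14, 13, 8, 8) → sum 43  ≤ 50 ✓
(13, 8, 8, 7) → sum 36  ≤ 50 ✓
(8, 8, 7, 0) → sum 23  ≤ 50 ✓
(8, 7, 0, 14) → sum 29  ≤ 50 ✓
(7, 0, 14, 16) → sum 37  ≤ 50 ✓
(0, 14, 16, 4) → sum 34  ≤ 50 ✓
(14, 16, 4, 8) → sum 42  ≤ 50 ✓
(16, 4, 8, 2) → sum 30  ≤ 50 ✓
(4, 8, 2, 16) → sum 30  ≤ 50 ✓
(8, 2, 16, 7) → sum 33  ≤ 50 ✓
(2, 16, 7, 7) → sum 32  ≤ 50 ✓
(16, 7, 7, 10) → sum 40  ≤ 50 ✓
(7, 7, 10, 1) → sum 25  ≤ 50 ✓
(7, 10, 1, 5) → sum 23  ≤ 50 ✓
(10, 1, 5, 20) → sum 36  ≤ 50 ✓
(1, 5, 20, 14) → sum 40  ≤ 50 ✓
(5, 20, 14, 19) → sum 58
18 windows satisfy the condition.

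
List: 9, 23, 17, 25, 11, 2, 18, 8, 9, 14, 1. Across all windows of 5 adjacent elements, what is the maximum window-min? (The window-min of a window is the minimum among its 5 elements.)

9

Each size-5 window and its min:
9 23 17 25 11 → min 9
23 17 25 11 2 → min 2
17 25 11 2 18 → min 2
25 11 2 18 8 → min 2
11 2 18 8 9 → min 2
2 18 8 9 14 → min 2
18 8 9 14 1 → min 1
Maximum of these is 9.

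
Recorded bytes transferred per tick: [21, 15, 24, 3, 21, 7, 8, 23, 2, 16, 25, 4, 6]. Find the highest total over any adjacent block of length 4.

Each size-4 window and its sum:
(21, 15, 24, 3) → sum 63
(15, 24, 3, 21) → sum 63
(24, 3, 21, 7) → sum 55
(3, 21, 7, 8) → sum 39
(21, 7, 8, 23) → sum 59
(7, 8, 23, 2) → sum 40
(8, 23, 2, 16) → sum 49
(23, 2, 16, 25) → sum 66
(2, 16, 25, 4) → sum 47
(16, 25, 4, 6) → sum 51
Highest of these is 66.

66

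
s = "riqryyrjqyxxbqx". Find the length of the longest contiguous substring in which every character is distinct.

5

add r: [r] len 1
add i: [r, i] len 2
add q: [r, i, q] len 3
add r (repeat r, move left end past it): [i, q, r] len 3
add y: [i, q, r, y] len 4
add y (repeat y, move left end past it): [y] len 1
add r: [y, r] len 2
add j: [y, r, j] len 3
add q: [y, r, j, q] len 4
add y (repeat y, move left end past it): [r, j, q, y] len 4
add x: [r, j, q, y, x] len 5
add x (repeat x, move left end past it): [x] len 1
add b: [x, b] len 2
add q: [x, b, q] len 3
add x (repeat x, move left end past it): [b, q, x] len 3
Longest all-distinct length: 5.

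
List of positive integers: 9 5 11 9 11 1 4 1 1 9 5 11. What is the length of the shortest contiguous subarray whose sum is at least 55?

10

add 9: running sum 9 < 55
add 5: running sum 14 < 55
add 11: running sum 25 < 55
add 9: running sum 34 < 55
add 11: running sum 45 < 55
add 1: running sum 46 < 55
add 4: running sum 50 < 55
add 1: running sum 51 < 55
add 1: running sum 52 < 55
end 9: [9, 5, 11, 9, 11, 1, 4, 1, 1, 9] sum 61, len 10
end 10: [5, 11, 9, 11, 1, 4, 1, 1, 9, 5] sum 57, len 10
end 11: [11, 9, 11, 1, 4, 1, 1, 9, 5, 11] sum 63, len 10
Shortest qualifying length: 10.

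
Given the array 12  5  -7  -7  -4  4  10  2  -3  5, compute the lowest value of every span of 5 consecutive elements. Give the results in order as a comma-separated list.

-7, -7, -7, -7, -4, -3

[12, 5, -7, -7, -4] → min -7
[5, -7, -7, -4, 4] → min -7
[-7, -7, -4, 4, 10] → min -7
[-7, -4, 4, 10, 2] → min -7
[-4, 4, 10, 2, -3] → min -4
[4, 10, 2, -3, 5] → min -3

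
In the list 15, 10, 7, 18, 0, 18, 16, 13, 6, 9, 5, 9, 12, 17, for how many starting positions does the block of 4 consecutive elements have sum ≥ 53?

1

15 10 7 18 → sum 50
10 7 18 0 → sum 35
7 18 0 18 → sum 43
18 0 18 16 → sum 52
0 18 16 13 → sum 47
18 16 13 6 → sum 53  ≥ 53 ✓
16 13 6 9 → sum 44
13 6 9 5 → sum 33
6 9 5 9 → sum 29
9 5 9 12 → sum 35
5 9 12 17 → sum 43
1 window satisfy the condition.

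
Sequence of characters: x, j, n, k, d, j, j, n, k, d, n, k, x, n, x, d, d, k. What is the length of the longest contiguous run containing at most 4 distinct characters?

11

add x: window [x] (1 distinct), len 1
add j: window [x, j] (2 distinct), len 2
add n: window [x, j, n] (3 distinct), len 3
add k: window [x, j, n, k] (4 distinct), len 4
add d: window [j, n, k, d] (4 distinct), len 4
add j: window [j, n, k, d, j] (4 distinct), len 5
add j: window [j, n, k, d, j, j] (4 distinct), len 6
add n: window [j, n, k, d, j, j, n] (4 distinct), len 7
add k: window [j, n, k, d, j, j, n, k] (4 distinct), len 8
add d: window [j, n, k, d, j, j, n, k, d] (4 distinct), len 9
add n: window [j, n, k, d, j, j, n, k, d, n] (4 distinct), len 10
add k: window [j, n, k, d, j, j, n, k, d, n, k] (4 distinct), len 11
add x: window [n, k, d, n, k, x] (4 distinct), len 6
add n: window [n, k, d, n, k, x, n] (4 distinct), len 7
add x: window [n, k, d, n, k, x, n, x] (4 distinct), len 8
add d: window [n, k, d, n, k, x, n, x, d] (4 distinct), len 9
add d: window [n, k, d, n, k, x, n, x, d, d] (4 distinct), len 10
add k: window [n, k, d, n, k, x, n, x, d, d, k] (4 distinct), len 11
Longest length with ≤4 distinct: 11.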